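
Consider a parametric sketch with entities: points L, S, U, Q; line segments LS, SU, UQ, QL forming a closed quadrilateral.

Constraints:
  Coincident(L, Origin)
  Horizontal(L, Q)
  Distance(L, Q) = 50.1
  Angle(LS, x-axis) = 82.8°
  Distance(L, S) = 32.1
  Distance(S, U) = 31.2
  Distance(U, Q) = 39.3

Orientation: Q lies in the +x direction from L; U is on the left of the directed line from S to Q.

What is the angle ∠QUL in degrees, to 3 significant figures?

66.7°

Checks: |SU| = 31.20 ✓; |UQ| = 39.30 ✓.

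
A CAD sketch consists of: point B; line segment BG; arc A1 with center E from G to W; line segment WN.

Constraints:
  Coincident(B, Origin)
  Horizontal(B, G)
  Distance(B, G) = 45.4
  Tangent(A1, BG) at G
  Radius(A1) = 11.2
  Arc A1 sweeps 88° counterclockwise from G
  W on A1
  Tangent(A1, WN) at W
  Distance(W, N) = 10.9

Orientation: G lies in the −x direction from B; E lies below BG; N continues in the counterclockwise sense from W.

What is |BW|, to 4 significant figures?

57.62

B is at the origin; B and G share the same y with |BG| = 45.4 and G on the −x side, so G = (-45.40, 0.000). A1 meets BG tangentially, so EG is at right angles to BG, so E = G + (0, -11.2) = (-45.40, -11.20). On A1, G sits at bearing 90° from E; an 88° counterclockwise sweep puts W at bearing 178°, so W = E + 11.2·(cos 178°, sin 178°) = (-56.59, -10.81). Then |BW| = |W − B| = 57.62.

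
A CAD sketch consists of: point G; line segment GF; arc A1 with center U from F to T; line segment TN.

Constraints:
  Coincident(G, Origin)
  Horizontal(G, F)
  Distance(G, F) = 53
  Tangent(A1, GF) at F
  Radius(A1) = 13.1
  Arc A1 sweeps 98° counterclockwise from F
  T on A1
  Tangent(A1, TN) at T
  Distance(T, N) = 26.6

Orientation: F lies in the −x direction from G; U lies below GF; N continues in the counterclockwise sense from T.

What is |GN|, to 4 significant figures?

74.70

On A1, F sits at bearing 90° from U; a 98° counterclockwise sweep puts T at bearing 188°, so T = U + 13.1·(cos 188°, sin 188°) = (-65.97, -14.92). The tangent condition forces UT to be normal to TN, so TN runs along (−sin 188°, cos 188°); with |TN| = 26.6, N = (-62.27, -41.26). Then |GN| = |N − G| = 74.70.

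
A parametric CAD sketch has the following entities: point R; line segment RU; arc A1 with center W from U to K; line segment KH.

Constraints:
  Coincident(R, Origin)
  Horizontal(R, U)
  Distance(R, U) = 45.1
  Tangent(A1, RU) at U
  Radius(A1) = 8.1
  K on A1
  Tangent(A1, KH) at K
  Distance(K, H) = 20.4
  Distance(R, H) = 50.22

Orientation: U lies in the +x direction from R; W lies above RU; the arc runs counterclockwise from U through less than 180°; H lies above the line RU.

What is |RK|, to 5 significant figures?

53.355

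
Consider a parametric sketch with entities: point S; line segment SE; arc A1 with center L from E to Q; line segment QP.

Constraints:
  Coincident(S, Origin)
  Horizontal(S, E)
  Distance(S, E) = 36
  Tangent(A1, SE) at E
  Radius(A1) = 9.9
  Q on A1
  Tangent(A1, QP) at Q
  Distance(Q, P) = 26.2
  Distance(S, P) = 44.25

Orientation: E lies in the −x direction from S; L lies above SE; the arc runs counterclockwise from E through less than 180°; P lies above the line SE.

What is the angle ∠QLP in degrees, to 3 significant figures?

69.3°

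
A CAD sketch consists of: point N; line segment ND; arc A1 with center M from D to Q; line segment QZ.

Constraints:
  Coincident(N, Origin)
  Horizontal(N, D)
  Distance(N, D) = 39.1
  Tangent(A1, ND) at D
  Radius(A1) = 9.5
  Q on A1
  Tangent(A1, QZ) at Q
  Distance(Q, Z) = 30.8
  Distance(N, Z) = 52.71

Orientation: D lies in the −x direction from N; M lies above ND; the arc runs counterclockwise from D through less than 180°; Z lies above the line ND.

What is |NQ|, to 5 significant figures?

31.464

Checks: |MQ| = 9.500 ✓; ∠(MQ, QZ) = 90.00° ✓; |QZ| = 30.80 ✓; |NZ| = 52.71 ✓.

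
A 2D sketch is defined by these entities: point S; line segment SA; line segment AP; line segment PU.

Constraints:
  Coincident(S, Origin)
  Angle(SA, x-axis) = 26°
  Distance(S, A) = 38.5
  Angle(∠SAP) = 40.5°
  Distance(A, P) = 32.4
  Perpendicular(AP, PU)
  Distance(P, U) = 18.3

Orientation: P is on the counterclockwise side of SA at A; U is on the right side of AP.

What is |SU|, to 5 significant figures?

43.416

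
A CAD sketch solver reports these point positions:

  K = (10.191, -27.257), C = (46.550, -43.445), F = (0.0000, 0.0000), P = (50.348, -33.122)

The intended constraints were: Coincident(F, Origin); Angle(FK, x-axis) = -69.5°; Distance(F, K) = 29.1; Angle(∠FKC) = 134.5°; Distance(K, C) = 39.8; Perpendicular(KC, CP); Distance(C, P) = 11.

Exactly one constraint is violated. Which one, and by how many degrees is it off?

Perpendicular(KC, CP) — off by 3.80°.

F = (0.00, 0.00) ✓; FK at -69.50° ✓; |FK| = 29.10 ✓; ∠FKC = 134.5° ✓; |KC| = 39.80 ✓; ∠(KC, CP) = 93.80° ✗; |CP| = 11.00 ✓.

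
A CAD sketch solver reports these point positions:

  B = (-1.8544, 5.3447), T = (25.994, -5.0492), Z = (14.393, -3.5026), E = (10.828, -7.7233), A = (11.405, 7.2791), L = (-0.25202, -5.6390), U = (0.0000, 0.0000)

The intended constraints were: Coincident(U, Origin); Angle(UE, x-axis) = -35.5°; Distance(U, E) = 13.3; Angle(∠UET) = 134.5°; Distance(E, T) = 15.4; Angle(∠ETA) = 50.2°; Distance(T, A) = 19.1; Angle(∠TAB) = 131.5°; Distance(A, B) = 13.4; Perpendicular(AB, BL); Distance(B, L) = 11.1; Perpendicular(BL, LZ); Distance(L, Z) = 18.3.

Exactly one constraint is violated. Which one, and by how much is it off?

Distance(L, Z) = 18.3 — off by 3.50.

U = (0.00, 0.00) ✓; UE at -35.50° ✓; |UE| = 13.30 ✓; ∠UET = 134.5° ✓; |ET| = 15.40 ✓; ∠ETA = 50.20° ✓; |TA| = 19.10 ✓; ∠TAB = 131.5° ✓; |AB| = 13.40 ✓; ∠(AB, BL) = 90.00° ✓; |BL| = 11.10 ✓; ∠(BL, LZ) = 90.00° ✓; |LZ| = 14.80 ✗.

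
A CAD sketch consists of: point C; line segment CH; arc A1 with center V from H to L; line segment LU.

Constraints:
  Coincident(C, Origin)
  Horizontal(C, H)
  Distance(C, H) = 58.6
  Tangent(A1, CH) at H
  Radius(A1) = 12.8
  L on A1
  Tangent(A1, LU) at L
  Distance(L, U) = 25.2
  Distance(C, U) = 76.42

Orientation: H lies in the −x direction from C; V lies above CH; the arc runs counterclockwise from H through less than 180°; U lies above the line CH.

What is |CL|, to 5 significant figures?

53.093

Checks: |VL| = 12.80 ✓; ∠(VL, LU) = 90.00° ✓; |LU| = 25.20 ✓; |CU| = 76.42 ✓.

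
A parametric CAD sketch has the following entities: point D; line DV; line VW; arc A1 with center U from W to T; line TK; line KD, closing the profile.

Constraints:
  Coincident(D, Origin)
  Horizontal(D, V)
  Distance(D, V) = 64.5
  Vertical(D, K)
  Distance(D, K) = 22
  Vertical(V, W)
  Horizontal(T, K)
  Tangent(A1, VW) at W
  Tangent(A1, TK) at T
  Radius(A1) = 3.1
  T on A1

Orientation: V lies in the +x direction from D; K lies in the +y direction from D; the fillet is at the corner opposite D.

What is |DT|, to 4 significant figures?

65.22

D is at the origin; D and V share the same y with |DV| = 64.5 and V on the +x side, so V = (64.50, 0.000). DK is vertical with |DK| = 22.0 and K on the +y side, so K = (0.000, 22.00). The virtual corner opposite D is at (64.50, 22.00). The tangent condition forces UW to be normal to VW and A1 meets TK tangentially, so UT is at right angles to TK, with radius 3.1, so the center U sits 3.1 in from both sides at U = (61.40, 18.90). That places the tangent points at W = (64.50, 18.90) on VW and T = (61.40, 22.00) on TK. Then |DT| = |T − D| = 65.22.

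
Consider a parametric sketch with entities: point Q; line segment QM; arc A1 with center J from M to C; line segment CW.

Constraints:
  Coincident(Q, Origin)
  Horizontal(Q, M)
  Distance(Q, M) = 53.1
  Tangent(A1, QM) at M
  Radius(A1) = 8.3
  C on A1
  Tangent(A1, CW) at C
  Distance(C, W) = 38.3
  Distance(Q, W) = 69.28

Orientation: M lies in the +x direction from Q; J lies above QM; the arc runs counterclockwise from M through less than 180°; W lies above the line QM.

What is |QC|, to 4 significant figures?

61.99

Checks: Q = (0.00, 0.00) ✓; |JC| = 8.300 ✓; ∠(JC, CW) = 90.00° ✓; |CW| = 38.30 ✓; |QW| = 69.28 ✓.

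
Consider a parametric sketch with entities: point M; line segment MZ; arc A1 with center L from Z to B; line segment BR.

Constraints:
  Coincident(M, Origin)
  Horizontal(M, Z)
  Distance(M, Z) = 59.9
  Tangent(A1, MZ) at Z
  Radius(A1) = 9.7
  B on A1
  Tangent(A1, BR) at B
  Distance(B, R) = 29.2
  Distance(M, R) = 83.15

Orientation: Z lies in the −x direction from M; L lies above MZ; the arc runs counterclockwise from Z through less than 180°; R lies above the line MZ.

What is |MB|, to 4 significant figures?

55.85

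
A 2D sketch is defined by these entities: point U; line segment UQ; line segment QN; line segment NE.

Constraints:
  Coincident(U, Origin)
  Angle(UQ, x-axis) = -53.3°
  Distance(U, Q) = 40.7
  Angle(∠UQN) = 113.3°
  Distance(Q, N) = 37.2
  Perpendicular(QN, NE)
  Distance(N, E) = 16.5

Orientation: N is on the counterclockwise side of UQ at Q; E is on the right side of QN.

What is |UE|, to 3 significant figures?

75.8

∠UQN = 113.3°, so QN runs at -53.3° + (180° − 113.3°) = 13.4° from the x-axis; with |QN| = 37.2, N = Q + 37.2·(cos 13.4°, sin 13.4°) = (60.5, -24.0). QN ⟂ NE; with |NE| = 16.5 on the right of QN, E = N + 16.5·(0.232, -0.973) = (64.3, -40.1). Then |UE| = |E − U| = 75.8.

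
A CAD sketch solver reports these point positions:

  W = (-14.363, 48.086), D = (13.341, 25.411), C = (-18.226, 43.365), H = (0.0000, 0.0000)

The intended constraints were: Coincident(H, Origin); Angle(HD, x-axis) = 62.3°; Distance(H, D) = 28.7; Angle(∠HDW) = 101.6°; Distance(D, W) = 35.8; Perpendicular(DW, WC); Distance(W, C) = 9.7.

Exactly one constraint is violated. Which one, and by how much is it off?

Distance(W, C) = 9.7 — off by 3.60.

H = (0.00, 0.00) ✓; HD at 62.30° ✓; |HD| = 28.70 ✓; ∠HDW = 101.6° ✓; |DW| = 35.80 ✓; ∠(DW, WC) = 90.01° ✓; |WC| = 6.100 ✗.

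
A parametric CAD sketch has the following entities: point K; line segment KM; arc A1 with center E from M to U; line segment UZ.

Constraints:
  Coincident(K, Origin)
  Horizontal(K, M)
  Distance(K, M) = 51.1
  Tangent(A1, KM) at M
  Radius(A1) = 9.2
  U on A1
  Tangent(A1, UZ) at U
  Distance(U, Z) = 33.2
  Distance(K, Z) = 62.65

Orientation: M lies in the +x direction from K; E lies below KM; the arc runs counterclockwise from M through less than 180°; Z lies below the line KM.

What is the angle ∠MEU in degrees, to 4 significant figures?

95.96°

Checks: |EU| = 9.200 ✓; ∠(EU, UZ) = 90.00° ✓; |UZ| = 33.20 ✓; |KZ| = 62.65 ✓.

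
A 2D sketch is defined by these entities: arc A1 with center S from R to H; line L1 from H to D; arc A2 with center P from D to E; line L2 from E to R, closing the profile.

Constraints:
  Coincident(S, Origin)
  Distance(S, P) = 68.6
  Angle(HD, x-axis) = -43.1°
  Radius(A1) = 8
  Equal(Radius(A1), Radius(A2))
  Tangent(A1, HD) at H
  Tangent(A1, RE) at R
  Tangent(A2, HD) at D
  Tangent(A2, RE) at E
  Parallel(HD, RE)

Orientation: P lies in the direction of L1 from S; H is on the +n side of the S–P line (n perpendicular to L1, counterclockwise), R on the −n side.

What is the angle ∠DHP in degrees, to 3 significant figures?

6.65°

The slot axis is L1's direction at -43.1°, so u = (cos -43.1°, sin -43.1°) = (0.730, -0.683) and n = (−sin -43.1°, cos -43.1°) = (0.683, 0.730). S is at the origin and P lies 68.6 along u from S, so P = 68.6·u = (50.1, -46.9). Tangency of A1 to both parallel lines with radius 8.0 puts H and R at S ± 8.0·n: H = (5.47, 5.84), R = (-5.47, -5.84). Equal radii place D and E the same way about P: D = P + 8.0·n = (55.6, -41.0), E = P − 8.0·n = (44.6, -52.7). Then cos ∠DHP = HD·HP / (|HD||HP|), giving 6.65°.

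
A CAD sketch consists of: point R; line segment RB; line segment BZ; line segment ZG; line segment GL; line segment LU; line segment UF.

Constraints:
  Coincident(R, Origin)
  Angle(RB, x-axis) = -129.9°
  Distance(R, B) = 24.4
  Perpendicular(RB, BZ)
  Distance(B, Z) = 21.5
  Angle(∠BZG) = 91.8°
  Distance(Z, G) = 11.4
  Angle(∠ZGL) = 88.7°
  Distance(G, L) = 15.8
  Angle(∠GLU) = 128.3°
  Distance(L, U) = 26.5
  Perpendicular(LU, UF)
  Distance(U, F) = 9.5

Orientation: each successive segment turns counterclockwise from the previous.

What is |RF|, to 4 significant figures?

39.60

R is at the origin; RB runs at -129.9° with length 24.4, so B = (-15.65, -18.72). The perpendicularity gives BZ at right angles to RB, so BZ runs at -39.90°; with |BZ| = 21.5, Z = (0.8427, -32.51). ∠BZG = 91.8° gives ZG at 48.30° from the x-axis; with |ZG| = 11.4, G = (8.426, -24.00). ∠ZGL = 88.7° gives GL at 139.6° from the x-axis; with |GL| = 15.8, L = (-3.606, -13.76). ∠GLU = 128.3° gives LU at -168.7° from the x-axis; with |LU| = 26.5, U = (-29.59, -18.95). LU is perpendicular to UF, so UF runs at -78.70°; with |UF| = 9.5, F = (-27.73, -28.27). Then |RF| = |F − R| = 39.60.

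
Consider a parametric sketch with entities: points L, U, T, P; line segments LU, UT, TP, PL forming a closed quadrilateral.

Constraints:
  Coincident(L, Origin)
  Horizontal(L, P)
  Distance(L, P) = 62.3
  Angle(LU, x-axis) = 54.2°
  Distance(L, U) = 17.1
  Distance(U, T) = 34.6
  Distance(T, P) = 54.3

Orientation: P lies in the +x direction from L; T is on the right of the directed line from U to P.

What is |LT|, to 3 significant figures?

23.9

Checks: |UT| = 34.60 ✓; |TP| = 54.30 ✓.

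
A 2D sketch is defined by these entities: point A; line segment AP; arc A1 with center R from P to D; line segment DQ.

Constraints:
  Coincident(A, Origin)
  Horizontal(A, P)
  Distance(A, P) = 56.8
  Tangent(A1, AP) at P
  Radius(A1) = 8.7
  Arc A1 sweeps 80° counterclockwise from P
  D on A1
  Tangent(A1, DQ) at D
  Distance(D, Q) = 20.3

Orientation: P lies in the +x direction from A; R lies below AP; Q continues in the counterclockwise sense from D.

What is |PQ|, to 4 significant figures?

29.75

A is at the origin; A and P share the same y with |AP| = 56.8 and P on the +x side, so P = (56.80, 0.000). A1 meets AP tangentially, so RP is at right angles to AP, so R = P + (0, -8.7) = (56.80, -8.700). On A1, P sits at bearing 90° from R; an 80° counterclockwise sweep puts D at bearing 170°, so D = R + 8.7·(cos 170°, sin 170°) = (48.23, -7.189). The tangent condition forces RD to be normal to DQ, so DQ runs along (−sin 170°, cos 170°); with |DQ| = 20.3, Q = (44.71, -27.18). Then |PQ| = |Q − P| = 29.75.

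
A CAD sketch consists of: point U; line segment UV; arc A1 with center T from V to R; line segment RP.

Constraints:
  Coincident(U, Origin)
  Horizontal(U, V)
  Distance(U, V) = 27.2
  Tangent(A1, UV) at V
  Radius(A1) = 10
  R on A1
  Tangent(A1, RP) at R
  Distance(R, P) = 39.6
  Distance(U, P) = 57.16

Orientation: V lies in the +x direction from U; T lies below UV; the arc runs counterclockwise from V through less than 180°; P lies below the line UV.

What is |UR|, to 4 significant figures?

21.29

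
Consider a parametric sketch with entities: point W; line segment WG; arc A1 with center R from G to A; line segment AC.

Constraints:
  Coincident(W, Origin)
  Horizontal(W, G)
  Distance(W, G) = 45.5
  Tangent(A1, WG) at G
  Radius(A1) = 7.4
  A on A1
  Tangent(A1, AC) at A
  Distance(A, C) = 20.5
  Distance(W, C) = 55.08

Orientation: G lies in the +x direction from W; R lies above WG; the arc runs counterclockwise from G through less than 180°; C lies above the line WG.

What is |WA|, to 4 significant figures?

53.44

Checks: W = (0.00, 0.00) ✓; ∠(RG, GW) = 90.00° ✓; |RG| = 7.400 ✓; |RA| = 7.400 ✓; ∠(RA, AC) = 90.00° ✓; |AC| = 20.50 ✓; |WC| = 55.08 ✓.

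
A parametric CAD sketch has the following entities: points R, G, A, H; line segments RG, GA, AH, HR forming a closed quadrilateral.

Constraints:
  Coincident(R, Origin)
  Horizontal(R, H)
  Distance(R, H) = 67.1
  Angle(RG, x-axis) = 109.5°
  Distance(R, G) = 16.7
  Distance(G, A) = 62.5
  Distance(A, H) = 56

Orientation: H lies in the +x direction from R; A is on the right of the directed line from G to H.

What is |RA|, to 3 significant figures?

46.2

R is at the origin; RH is horizontal with |RH| = 67.1 and H in +x, so H = (67.1, 0). RG runs at 109.5° with |RG| = 16.7, so G = (-5.57, 15.7). A is determined by |GA| = 62.5 and |AH| = 56.0 together: it lies at the intersection of circle(G, 62.5) and circle(H, 56.0). With |GH| = 74.4, the foot of the radical line on GH is 42.4 from G and the perpendicular offset is √(62.5² − 42.4²) = 46.0. Taking the right-of-GH solution: A = (26.1, -38.1).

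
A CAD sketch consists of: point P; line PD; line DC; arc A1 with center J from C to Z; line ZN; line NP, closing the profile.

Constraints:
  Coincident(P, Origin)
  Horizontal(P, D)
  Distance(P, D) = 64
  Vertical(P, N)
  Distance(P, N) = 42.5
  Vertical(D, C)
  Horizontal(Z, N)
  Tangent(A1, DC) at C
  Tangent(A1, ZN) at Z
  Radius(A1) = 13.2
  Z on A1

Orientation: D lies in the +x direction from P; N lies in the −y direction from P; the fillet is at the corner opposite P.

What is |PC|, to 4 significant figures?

70.39

P is at the origin; P and D share the same y with |PD| = 64.0 and D on the +x side, so D = (64.00, 0.000). P and N share the same x with |PN| = 42.5 and N on the −y side, so N = (0.000, -42.50). The virtual corner opposite P is at (64.00, -42.50). The tangent condition forces JC to be normal to DC and the tangent condition forces JZ to be normal to ZN, with radius 13.2, so the center J sits 13.2 in from both sides at J = (50.80, -29.30). That places the tangent points at C = (64.00, -29.30) on DC and Z = (50.80, -42.50) on ZN. Then |PC| = |C − P| = 70.39.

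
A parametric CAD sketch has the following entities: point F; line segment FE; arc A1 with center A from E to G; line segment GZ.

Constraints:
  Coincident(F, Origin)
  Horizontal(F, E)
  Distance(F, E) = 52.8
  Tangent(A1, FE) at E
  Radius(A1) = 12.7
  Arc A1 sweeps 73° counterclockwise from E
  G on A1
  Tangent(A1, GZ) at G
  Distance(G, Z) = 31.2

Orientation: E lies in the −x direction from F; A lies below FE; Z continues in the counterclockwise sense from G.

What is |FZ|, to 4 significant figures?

83.63

F is at the origin; F and E share the same y with |FE| = 52.8 and E on the −x side, so E = (-52.80, 0.000). A1 meets FE tangentially, so AE is at right angles to FE, so A = E + (0, -12.7) = (-52.80, -12.70). On A1, E sits at bearing 90° from A; a 73° counterclockwise sweep puts G at bearing 163°, so G = A + 12.7·(cos 163°, sin 163°) = (-64.95, -8.987). The tangent condition forces AG to be normal to GZ, so GZ runs along (−sin 163°, cos 163°); with |GZ| = 31.2, Z = (-74.07, -38.82). Then |FZ| = |Z − F| = 83.63.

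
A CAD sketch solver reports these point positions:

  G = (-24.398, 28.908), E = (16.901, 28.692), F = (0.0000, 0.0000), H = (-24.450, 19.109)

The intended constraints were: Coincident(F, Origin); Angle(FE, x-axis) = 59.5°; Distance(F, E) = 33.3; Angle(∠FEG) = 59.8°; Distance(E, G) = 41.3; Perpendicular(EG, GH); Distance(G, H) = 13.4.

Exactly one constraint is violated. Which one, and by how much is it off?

Distance(G, H) = 13.4 — off by 3.60.

F = (0.00, 0.00) ✓; FE at 59.50° ✓; |FE| = 33.30 ✓; ∠FEG = 59.80° ✓; |EG| = 41.30 ✓; ∠(EG, GH) = 90.00° ✓; |GH| = 9.799 ✗.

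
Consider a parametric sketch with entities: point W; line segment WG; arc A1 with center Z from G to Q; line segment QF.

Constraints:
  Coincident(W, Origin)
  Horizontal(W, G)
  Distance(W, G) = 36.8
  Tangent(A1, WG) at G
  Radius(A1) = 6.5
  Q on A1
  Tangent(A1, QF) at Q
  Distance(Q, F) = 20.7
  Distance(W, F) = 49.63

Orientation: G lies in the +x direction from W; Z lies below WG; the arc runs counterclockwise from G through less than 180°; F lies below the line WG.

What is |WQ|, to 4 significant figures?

32.58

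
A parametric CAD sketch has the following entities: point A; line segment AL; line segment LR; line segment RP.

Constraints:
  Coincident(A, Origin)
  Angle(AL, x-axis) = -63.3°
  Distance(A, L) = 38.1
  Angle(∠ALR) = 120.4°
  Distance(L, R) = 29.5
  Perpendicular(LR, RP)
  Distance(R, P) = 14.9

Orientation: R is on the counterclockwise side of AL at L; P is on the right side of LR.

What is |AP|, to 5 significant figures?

68.269

A is at the origin; AL runs at -63.3° with length 38.1, so L = 38.1·(cos -63.3°, sin -63.3°) = (17.119, -34.037). ∠ALR = 120.4°, so LR runs at -63.3° + (180° − 120.4°) = -3.7000° from the x-axis; with |LR| = 29.5, R = L + 29.5·(cos -3.7000°, sin -3.7000°) = (46.558, -35.941). LR is perpendicular to RP; with |RP| = 14.9 on the right of LR, P = R + 14.9·(-0.064532, -0.99792) = (45.596, -50.810). Then |AP| = |P − A| = 68.269.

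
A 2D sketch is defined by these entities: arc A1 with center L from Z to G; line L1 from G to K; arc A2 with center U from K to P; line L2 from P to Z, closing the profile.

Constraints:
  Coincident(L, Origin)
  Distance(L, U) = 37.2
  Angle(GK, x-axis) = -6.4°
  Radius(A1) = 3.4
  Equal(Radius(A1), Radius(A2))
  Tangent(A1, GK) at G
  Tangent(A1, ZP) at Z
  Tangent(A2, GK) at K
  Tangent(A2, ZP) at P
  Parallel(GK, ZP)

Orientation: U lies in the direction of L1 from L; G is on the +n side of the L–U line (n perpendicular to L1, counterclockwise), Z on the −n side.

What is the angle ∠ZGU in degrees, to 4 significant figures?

84.78°

The slot axis is L1's direction at -6.4°, so u = (cos -6.4°, sin -6.4°) = (0.9938, -0.1115) and n = (−sin -6.4°, cos -6.4°) = (0.1115, 0.9938). L is at the origin and U lies 37.2 along u from L, so U = 37.2·u = (36.97, -4.147). Tangency of A1 to both parallel lines with radius 3.4 puts G and Z at L ± 3.4·n: G = (0.3790, 3.379), Z = (-0.3790, -3.379). Then cos ∠ZGU = GZ·GU / (|GZ||GU|), giving 84.78°.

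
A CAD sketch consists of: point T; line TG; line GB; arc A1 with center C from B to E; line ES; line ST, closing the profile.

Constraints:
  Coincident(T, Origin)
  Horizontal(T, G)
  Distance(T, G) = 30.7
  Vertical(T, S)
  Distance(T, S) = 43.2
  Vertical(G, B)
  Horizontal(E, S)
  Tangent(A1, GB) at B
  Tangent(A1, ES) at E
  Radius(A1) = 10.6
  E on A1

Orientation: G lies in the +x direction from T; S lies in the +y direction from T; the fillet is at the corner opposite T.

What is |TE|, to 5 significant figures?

47.647

T is at the origin; TG is horizontal with |TG| = 30.7 and G on the +x side, so G = (30.700, 0.0000). TS is vertical with |TS| = 43.2 and S on the +y side, so S = (0.0000, 43.200). The virtual corner opposite T is at (30.700, 43.200). A1 meets GB tangentially, so CB is at right angles to GB and tangency of A1 to ES means the radius CE is perpendicular to ES, with radius 10.6, so the center C sits 10.6 in from both sides at C = (20.100, 32.600). That places the tangent points at B = (30.700, 32.600) on GB and E = (20.100, 43.200) on ES. Then |TE| = |E − T| = 47.647.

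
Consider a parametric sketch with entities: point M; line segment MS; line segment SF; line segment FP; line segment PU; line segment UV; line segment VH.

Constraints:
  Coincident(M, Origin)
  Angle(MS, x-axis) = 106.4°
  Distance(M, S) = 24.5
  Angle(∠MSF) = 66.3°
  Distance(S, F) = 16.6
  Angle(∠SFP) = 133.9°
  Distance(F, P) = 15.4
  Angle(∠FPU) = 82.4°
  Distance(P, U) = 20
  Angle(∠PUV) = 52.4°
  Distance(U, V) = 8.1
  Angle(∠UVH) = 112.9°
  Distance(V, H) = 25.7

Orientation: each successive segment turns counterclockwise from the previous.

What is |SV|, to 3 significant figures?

18.7

M is at the origin; MS runs at 106.4° with length 24.5, so S = (-6.92, 23.5). ∠MSF = 66.3° gives SF at -140° from the x-axis; with |SF| = 16.6, F = (-19.6, 12.8). ∠SFP = 133.9° gives FP at -93.8° from the x-axis; with |FP| = 15.4, P = (-20.6, -2.56). ∠FPU = 82.4° gives PU at 3.80° from the x-axis; with |PU| = 20.0, U = (-0.680, -1.23). ∠PUV = 52.4° gives UV at 131° from the x-axis; with |UV| = 8.1, V = (-6.04, 4.85). Then |SV| = |V − S| = 18.7.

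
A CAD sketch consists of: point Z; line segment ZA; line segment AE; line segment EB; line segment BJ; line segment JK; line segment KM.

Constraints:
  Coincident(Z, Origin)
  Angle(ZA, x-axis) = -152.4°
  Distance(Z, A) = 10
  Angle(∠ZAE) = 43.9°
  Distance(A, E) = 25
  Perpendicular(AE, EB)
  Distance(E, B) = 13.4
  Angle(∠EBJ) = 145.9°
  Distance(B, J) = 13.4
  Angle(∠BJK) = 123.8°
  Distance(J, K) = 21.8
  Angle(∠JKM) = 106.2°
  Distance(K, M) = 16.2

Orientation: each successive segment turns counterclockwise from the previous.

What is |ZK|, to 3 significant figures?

20.9

Z is at the origin; ZA runs at -152.4° with length 10.0, so A = (-8.86, -4.63). ∠ZAE = 43.9° gives AE at -16.3° from the x-axis; with |AE| = 25.0, E = (15.1, -11.6). The perpendicularity gives EB at right angles to AE, so EB runs at 73.7°; with |EB| = 13.4, B = (18.9, 1.21). ∠EBJ = 145.9° gives BJ at 108° from the x-axis; with |BJ| = 13.4, J = (14.8, 14.0). ∠BJK = 123.8° gives JK at 164° from the x-axis; with |JK| = 21.8, K = (-6.16, 20.0). Then |ZK| = |K − Z| = 20.9.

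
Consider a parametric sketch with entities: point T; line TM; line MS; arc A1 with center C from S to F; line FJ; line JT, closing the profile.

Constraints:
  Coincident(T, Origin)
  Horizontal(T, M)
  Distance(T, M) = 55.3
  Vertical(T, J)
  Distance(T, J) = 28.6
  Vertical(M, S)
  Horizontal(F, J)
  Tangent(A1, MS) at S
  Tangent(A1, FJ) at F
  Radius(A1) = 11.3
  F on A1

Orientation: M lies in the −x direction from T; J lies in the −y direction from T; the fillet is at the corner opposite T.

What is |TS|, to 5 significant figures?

57.943

The virtual corner opposite T is at (-55.300, -28.600). Tangency of A1 to MS means the radius CS is perpendicular to MS and tangency of A1 to FJ means the radius CF is perpendicular to FJ, with radius 11.3, so the center C sits 11.3 in from both sides at C = (-44.000, -17.300). That places the tangent points at S = (-55.300, -17.300) on MS and F = (-44.000, -28.600) on FJ. Then |TS| = |S − T| = 57.943.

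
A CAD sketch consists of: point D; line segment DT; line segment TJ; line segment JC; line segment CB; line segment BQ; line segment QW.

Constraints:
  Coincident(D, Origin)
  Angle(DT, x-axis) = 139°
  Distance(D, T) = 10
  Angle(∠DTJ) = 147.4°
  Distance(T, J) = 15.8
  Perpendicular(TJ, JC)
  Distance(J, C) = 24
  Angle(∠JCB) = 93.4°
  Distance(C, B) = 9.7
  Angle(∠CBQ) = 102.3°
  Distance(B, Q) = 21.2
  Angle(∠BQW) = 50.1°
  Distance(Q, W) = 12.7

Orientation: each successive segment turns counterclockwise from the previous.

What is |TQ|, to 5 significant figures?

4.1835

D is at the origin; DT runs at 139.0° with length 10.0, so T = (-7.5471, 6.5606). ∠DTJ = 147.4° gives TJ at 171.60° from the x-axis; with |TJ| = 15.8, J = (-23.178, 8.8687). TJ ⟂ JC, so JC runs at -98.400°; with |JC| = 24.0, C = (-26.684, -14.874). ∠JCB = 93.4° gives CB at -11.800° from the x-axis; with |CB| = 9.7, B = (-17.189, -16.857). ∠CBQ = 102.3° gives BQ at 65.900° from the x-axis; with |BQ| = 21.2, Q = (-8.5320, 2.4946). Then |TQ| = |Q − T| = 4.1835.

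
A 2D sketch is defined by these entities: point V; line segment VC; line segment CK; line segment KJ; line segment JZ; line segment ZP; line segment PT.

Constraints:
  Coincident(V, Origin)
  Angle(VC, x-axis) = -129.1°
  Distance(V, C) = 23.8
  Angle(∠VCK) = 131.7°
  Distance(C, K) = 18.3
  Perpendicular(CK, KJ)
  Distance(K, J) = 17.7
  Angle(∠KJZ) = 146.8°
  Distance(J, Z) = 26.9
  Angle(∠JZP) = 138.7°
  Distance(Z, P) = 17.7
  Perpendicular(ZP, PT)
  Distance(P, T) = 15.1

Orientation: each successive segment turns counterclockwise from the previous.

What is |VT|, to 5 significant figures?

12.731

∠JZP = 138.7° gives ZP at 83.700° from the x-axis; with |ZP| = 17.7, P = (27.195, 2.0272). ZP is perpendicular to PT, so PT runs at 173.70°; with |PT| = 15.1, T = (12.186, 3.6842). Then |VT| = |T − V| = 12.731.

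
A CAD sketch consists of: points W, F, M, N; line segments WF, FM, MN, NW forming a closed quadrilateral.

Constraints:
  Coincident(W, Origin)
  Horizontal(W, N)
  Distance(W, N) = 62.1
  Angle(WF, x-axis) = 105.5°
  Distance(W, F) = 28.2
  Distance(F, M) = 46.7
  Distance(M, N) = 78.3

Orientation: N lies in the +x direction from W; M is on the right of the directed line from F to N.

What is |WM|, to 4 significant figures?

23.58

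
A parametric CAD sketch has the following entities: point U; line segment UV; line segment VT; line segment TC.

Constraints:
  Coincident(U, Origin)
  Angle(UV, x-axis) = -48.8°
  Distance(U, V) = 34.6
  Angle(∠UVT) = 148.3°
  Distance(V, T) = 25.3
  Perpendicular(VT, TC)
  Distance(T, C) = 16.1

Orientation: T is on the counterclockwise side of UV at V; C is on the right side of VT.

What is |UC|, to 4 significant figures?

64.59

U is at the origin; UV runs at -48.8° with length 34.6, so V = 34.6·(cos -48.8°, sin -48.8°) = (22.79, -26.03). ∠UVT = 148.3°, so VT runs at -48.8° + (180° − 148.3°) = -17.10° from the x-axis; with |VT| = 25.3, T = V + 25.3·(cos -17.10°, sin -17.10°) = (46.97, -33.47). VT is perpendicular to TC; with |TC| = 16.1 on the right of VT, C = T + 16.1·(-0.2940, -0.9558) = (42.24, -48.86). Then |UC| = |C − U| = 64.59.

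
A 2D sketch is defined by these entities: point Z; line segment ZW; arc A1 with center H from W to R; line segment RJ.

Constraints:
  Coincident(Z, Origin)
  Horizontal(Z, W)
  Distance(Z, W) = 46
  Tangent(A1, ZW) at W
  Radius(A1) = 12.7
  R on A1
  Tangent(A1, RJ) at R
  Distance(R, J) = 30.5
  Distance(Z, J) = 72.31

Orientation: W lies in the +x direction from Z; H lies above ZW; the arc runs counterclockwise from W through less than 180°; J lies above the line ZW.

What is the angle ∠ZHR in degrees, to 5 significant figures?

166.46°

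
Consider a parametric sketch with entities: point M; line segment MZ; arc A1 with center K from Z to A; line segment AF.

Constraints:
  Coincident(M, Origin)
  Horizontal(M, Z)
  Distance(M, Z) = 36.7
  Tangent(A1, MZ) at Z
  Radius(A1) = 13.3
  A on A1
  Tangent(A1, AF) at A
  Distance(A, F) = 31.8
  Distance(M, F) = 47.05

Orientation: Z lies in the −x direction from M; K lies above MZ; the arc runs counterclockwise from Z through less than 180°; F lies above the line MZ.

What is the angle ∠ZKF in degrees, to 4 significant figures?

149.4°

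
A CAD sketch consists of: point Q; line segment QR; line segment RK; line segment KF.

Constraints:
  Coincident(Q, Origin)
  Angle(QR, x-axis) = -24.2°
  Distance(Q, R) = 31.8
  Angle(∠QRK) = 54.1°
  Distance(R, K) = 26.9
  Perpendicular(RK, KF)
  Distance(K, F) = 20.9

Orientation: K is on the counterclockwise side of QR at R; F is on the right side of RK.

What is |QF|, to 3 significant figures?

47.4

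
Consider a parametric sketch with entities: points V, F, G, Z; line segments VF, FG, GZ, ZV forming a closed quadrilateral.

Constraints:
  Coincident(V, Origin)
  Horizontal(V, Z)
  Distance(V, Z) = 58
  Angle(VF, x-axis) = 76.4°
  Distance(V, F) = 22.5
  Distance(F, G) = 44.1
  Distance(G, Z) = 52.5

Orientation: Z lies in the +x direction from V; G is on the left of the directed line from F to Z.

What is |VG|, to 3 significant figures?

63.4

Checks: |FG| = 44.10 ✓; |GZ| = 52.50 ✓.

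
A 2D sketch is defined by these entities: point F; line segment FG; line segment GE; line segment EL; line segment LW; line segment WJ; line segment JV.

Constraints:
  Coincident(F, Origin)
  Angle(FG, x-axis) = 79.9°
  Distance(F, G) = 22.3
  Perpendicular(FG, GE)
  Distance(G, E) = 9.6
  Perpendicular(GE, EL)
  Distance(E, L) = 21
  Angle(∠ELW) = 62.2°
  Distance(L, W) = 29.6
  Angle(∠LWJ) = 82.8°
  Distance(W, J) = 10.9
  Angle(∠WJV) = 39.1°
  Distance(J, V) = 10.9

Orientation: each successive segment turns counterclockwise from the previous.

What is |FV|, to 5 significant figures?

16.263

F is at the origin; FG runs at 79.9° with length 22.3, so G = (3.9107, 21.954). FG is perpendicular to GE, so GE runs at 169.90°; with |GE| = 9.6, E = (-5.5406, 23.638). GE is perpendicular to EL, so EL runs at -100.10°; with |EL| = 21.0, L = (-9.2233, 2.9634). ∠ELW = 62.2° gives LW at 17.700° from the x-axis; with |LW| = 29.6, W = (18.976, 11.963). ∠LWJ = 82.8° gives WJ at 114.90° from the x-axis; with |WJ| = 10.9, J = (14.386, 21.850). ∠WJV = 39.1° gives JV at -104.20° from the x-axis; with |JV| = 10.9, V = (11.712, 11.283). Then |FV| = |V − F| = 16.263.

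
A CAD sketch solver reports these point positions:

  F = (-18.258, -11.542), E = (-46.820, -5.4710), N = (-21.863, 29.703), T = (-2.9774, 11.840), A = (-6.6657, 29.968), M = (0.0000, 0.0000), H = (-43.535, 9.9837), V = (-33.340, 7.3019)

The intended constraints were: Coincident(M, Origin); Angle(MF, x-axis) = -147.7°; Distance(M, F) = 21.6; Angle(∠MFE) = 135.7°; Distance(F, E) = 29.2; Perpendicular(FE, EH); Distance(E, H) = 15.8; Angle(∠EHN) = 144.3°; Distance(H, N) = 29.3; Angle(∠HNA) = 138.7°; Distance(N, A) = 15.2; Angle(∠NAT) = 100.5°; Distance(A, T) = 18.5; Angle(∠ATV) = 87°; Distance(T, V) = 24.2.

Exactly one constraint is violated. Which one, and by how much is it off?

Distance(T, V) = 24.2 — off by 6.50.

M = (0.00, 0.00) ✓; MF at -147.7° ✓; |MF| = 21.60 ✓; ∠MFE = 135.7° ✓; |FE| = 29.20 ✓; ∠(FE, EH) = 90.00° ✓; |EH| = 15.80 ✓; ∠EHN = 144.3° ✓; |HN| = 29.30 ✓; ∠HNA = 138.7° ✓; |NA| = 15.20 ✓; ∠NAT = 100.5° ✓; |AT| = 18.50 ✓; ∠ATV = 87.00° ✓; |TV| = 30.70 ✗.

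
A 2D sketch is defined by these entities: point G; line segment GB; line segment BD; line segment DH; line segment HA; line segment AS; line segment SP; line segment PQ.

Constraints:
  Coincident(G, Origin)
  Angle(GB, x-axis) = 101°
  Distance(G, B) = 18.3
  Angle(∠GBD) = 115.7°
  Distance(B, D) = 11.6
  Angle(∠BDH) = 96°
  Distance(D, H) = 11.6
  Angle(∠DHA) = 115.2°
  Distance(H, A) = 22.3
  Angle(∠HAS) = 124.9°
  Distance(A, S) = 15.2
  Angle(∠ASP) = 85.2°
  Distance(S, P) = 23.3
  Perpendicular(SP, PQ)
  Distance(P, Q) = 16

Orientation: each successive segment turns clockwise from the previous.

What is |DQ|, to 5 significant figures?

7.7557

G is at the origin; GB runs at 101.0° with length 18.3, so B = (-3.4918, 17.964). ∠GBD = 115.7° gives BD at 36.700° from the x-axis; with |BD| = 11.6, D = (5.8088, 24.896). ∠BDH = 96.0° gives DH at -47.300° from the x-axis; with |DH| = 11.6, H = (13.675, 16.371). ∠DHA = 115.2° gives HA at -112.10° from the x-axis; with |HA| = 22.3, A = (5.2856, -4.2904). ∠HAS = 124.9° gives AS at -167.20° from the x-axis; with |AS| = 15.2, S = (-9.5366, -7.6579). ∠ASP = 85.2° gives SP at 98.000° from the x-axis; with |SP| = 23.3, P = (-12.779, 15.415). The perpendicularity gives PQ at right angles to SP, so PQ runs at 8.0000°; with |PQ| = 16.0, Q = (3.0649, 17.642). Then |DQ| = |Q − D| = 7.7557.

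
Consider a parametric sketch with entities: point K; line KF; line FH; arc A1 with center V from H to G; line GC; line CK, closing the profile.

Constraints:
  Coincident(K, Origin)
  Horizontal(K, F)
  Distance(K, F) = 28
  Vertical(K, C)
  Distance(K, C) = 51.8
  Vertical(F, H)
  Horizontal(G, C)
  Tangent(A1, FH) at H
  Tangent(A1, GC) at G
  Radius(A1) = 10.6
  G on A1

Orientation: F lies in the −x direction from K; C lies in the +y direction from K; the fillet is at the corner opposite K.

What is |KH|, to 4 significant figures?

49.81

K is at the origin; KF is horizontal with |KF| = 28.0 and F on the −x side, so F = (-28.00, 0.000). K and C share the same x with |KC| = 51.8 and C on the +y side, so C = (0.000, 51.80). The virtual corner opposite K is at (-28.00, 51.80). The tangent condition forces VH to be normal to FH and since A1 is tangent to GC there, VG ⟂ GC, with radius 10.6, so the center V sits 10.6 in from both sides at V = (-17.40, 41.20). That places the tangent points at H = (-28.00, 41.20) on FH and G = (-17.40, 51.80) on GC. Then |KH| = |H − K| = 49.81.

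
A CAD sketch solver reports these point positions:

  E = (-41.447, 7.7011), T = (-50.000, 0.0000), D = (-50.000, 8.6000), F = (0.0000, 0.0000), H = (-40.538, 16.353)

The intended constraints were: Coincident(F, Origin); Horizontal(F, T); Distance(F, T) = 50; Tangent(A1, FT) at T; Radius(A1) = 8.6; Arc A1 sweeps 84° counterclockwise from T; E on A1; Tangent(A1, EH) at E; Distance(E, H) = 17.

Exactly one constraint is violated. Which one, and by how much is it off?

Distance(E, H) = 17 — off by 8.30.

F = (0.00, 0.00) ✓; F.y = 0.00, T.y = 0.00 ✓; |FT| = 50.00 ✓; ∠(DT, TF) = 90.00° ✓; |DT| = 8.600 ✓; bearing(D→E) − bearing(D→T) = 84.00° ✓; |DE| = 8.600 ✓; ∠(DE, EH) = 90.00° ✓; |EH| = 8.700 ✗.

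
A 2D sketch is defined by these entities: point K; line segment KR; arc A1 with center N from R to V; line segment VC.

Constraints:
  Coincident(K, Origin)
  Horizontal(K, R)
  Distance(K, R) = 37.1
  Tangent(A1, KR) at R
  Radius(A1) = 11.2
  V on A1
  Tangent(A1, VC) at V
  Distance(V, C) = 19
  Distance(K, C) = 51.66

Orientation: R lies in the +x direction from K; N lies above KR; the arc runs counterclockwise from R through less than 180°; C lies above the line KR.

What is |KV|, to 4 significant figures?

49.89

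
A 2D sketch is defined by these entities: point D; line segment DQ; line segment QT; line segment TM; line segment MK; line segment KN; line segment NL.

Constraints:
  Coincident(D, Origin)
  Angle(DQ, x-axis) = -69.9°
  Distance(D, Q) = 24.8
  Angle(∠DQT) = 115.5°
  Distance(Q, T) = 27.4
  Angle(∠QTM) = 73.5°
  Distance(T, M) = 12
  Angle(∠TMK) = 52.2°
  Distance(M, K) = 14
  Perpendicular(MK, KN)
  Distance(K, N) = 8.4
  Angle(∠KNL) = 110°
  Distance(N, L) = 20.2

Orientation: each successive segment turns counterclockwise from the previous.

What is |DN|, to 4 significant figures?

42.98

D is at the origin; DQ runs at -69.9° with length 24.8, so Q = (8.523, -23.29). ∠DQT = 115.5° gives QT at -5.400° from the x-axis; with |QT| = 27.4, T = (35.80, -25.87). ∠QTM = 73.5° gives TM at 101.1° from the x-axis; with |TM| = 12.0, M = (33.49, -14.09). ∠TMK = 52.2° gives MK at -131.1° from the x-axis; with |MK| = 14.0, K = (24.29, -24.64). The perpendicularity gives KN at right angles to MK, so KN runs at -41.10°; with |KN| = 8.4, N = (30.62, -30.16). Then |DN| = |N − D| = 42.98.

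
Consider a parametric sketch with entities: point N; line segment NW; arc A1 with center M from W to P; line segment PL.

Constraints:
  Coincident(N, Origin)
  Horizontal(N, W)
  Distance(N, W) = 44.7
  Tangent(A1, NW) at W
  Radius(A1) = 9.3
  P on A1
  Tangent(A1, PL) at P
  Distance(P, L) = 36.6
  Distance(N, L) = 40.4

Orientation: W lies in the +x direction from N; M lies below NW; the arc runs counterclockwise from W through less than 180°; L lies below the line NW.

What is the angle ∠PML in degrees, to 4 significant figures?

75.74°

Checks: |MP| = 9.300 ✓; ∠(MP, PL) = 90.00° ✓; |PL| = 36.60 ✓; |NL| = 40.40 ✓.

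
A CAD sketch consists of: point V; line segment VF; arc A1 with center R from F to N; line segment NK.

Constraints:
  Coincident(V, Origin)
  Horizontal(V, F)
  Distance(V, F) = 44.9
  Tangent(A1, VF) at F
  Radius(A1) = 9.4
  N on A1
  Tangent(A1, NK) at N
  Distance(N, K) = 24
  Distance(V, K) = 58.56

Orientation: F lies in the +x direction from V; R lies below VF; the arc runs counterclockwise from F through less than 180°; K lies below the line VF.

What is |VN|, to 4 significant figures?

38.85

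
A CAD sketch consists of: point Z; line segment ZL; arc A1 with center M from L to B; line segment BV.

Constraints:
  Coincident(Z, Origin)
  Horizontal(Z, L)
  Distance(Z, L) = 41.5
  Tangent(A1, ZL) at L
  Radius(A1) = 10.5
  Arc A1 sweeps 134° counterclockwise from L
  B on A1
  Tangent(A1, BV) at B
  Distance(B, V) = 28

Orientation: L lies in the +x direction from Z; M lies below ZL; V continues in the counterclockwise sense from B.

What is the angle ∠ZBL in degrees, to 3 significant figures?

85.3°

The tangent condition forces ML to be normal to ZL, so M = L + (0, -10.5) = (41.5, -10.5). On A1, L sits at bearing 90° from M; a 134° counterclockwise sweep puts B at bearing 224°, so B = M + 10.5·(cos 224°, sin 224°) = (33.9, -17.8). Then cos ∠ZBL = BZ·BL / (|BZ||BL|), giving 85.3°.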